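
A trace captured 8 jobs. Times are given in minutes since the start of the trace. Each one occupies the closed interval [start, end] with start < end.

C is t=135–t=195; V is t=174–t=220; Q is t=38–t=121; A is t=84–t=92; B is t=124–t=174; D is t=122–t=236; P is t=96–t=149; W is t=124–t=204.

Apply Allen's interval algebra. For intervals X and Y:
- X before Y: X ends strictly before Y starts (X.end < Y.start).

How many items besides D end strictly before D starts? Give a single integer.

Target D = [t=122, t=236].
A [t=84, t=92] → before → counts.
B [t=124, t=174] → during → no.
C [t=135, t=195] → during → no.
P [t=96, t=149] → overlaps → no.
Q [t=38, t=121] → before → counts.
V [t=174, t=220] → during → no.
W [t=124, t=204] → during → no.
Total: 2.

2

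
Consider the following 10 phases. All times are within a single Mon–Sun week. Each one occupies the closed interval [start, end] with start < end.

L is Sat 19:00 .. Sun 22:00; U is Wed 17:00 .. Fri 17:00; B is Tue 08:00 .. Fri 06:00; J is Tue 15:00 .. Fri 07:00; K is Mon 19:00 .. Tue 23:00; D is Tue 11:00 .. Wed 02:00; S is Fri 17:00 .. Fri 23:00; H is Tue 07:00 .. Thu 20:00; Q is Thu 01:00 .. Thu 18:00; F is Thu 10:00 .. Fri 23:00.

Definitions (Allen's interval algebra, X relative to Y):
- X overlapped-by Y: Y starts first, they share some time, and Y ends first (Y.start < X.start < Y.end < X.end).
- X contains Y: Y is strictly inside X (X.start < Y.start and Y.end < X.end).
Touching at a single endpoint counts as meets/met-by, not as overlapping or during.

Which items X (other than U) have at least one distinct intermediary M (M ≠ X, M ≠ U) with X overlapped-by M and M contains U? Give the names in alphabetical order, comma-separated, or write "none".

none

Target U = [Wed 17:00, Fri 17:00].
Intermediaries M with M contains U: none.
Union: none.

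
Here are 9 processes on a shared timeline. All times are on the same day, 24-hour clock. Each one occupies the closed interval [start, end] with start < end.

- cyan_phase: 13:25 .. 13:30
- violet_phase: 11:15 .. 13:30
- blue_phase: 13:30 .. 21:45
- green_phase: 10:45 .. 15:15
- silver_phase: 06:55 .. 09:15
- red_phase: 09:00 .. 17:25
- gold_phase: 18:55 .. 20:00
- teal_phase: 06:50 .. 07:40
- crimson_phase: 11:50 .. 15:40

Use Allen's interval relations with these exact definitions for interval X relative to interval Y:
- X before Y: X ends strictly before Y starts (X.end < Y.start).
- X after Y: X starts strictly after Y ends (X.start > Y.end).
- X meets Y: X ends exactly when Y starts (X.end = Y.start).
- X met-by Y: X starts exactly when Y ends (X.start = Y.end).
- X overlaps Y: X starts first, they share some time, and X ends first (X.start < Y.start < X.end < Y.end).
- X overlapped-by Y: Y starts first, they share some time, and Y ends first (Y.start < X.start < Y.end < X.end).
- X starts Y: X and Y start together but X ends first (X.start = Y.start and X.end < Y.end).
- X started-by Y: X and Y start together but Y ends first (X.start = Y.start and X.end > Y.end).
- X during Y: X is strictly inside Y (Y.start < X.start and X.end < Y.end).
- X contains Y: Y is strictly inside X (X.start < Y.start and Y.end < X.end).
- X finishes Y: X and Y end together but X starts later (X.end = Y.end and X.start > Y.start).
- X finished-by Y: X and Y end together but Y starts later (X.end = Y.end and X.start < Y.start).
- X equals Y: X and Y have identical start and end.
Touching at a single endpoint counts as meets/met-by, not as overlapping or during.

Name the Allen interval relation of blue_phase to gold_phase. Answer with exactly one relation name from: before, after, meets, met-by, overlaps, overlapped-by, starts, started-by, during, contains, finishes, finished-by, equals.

contains

blue_phase = [13:30, 21:45]; gold_phase = [18:55, 20:00].
Compare endpoints: blue_phase.start < gold_phase.start, blue_phase.start < gold_phase.end, blue_phase.end > gold_phase.start, blue_phase.end > gold_phase.end.
That pattern is 'contains'.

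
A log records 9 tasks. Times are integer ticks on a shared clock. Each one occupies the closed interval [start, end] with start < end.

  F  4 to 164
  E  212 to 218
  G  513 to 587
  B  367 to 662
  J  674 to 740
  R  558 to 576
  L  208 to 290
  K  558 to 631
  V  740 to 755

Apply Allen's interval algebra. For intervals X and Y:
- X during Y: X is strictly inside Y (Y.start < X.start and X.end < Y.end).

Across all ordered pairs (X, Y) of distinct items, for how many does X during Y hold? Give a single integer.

5

Checking all 72 ordered pairs for relation 'during'; matching pairs in alphabetical order:
(E, L): E during L ✓
(G, B): G during B ✓
(K, B): K during B ✓
(R, B): R during B ✓
(R, G): R during G ✓
Count: 5.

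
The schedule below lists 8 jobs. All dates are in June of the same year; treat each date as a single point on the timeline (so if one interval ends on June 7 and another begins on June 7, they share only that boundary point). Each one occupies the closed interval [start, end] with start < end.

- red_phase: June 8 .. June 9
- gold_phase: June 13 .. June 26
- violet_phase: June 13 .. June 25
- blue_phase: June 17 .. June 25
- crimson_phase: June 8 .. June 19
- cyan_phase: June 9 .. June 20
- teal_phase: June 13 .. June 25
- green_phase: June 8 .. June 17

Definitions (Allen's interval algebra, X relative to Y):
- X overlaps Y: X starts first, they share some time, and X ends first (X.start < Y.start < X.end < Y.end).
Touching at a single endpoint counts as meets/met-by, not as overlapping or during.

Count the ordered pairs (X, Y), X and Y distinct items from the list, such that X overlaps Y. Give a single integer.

13

Checking all 56 ordered pairs for relation 'overlaps'; matching pairs in alphabetical order:
(crimson_phase, blue_phase): crimson_phase overlaps blue_phase ✓
(crimson_phase, cyan_phase): crimson_phase overlaps cyan_phase ✓
(crimson_phase, gold_phase): crimson_phase overlaps gold_phase ✓
(crimson_phase, teal_phase): crimson_phase overlaps teal_phase ✓
(crimson_phase, violet_phase): crimson_phase overlaps violet_phase ✓
(cyan_phase, blue_phase): cyan_phase overlaps blue_phase ✓
(cyan_phase, gold_phase): cyan_phase overlaps gold_phase ✓
(cyan_phase, teal_phase): cyan_phase overlaps teal_phase ✓
(cyan_phase, violet_phase): cyan_phase overlaps violet_phase ✓
(green_phase, cyan_phase): green_phase overlaps cyan_phase ✓
(green_phase, gold_phase): green_phase overlaps gold_phase ✓
(green_phase, teal_phase): green_phase overlaps teal_phase ✓
(green_phase, violet_phase): green_phase overlaps violet_phase ✓
Count: 13.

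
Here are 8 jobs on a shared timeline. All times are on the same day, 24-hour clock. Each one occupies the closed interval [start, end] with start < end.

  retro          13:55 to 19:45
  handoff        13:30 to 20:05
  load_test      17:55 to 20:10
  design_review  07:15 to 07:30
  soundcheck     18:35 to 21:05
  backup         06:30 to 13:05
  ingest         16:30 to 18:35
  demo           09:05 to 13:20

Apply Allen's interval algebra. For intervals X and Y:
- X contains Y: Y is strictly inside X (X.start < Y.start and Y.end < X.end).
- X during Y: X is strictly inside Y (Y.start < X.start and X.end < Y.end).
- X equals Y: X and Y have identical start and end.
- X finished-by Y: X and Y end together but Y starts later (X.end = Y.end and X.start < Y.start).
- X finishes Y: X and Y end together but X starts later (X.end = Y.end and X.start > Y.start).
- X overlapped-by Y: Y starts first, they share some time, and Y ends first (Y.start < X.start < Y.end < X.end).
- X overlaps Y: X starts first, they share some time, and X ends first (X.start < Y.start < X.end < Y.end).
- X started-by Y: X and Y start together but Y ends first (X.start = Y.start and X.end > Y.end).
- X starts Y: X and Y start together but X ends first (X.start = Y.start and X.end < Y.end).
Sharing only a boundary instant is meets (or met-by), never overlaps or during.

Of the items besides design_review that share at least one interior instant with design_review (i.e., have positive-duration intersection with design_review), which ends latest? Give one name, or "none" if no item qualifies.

Target design_review = [07:15, 07:30].
backup [06:30, 13:05] → contains → candidate.
demo [09:05, 13:20] → after → excluded.
handoff [13:30, 20:05] → after → excluded.
ingest [16:30, 18:35] → after → excluded.
load_test [17:55, 20:10] → after → excluded.
retro [13:55, 19:45] → after → excluded.
soundcheck [18:35, 21:05] → after → excluded.
Among candidates, latest end is 13:05 → backup.

backup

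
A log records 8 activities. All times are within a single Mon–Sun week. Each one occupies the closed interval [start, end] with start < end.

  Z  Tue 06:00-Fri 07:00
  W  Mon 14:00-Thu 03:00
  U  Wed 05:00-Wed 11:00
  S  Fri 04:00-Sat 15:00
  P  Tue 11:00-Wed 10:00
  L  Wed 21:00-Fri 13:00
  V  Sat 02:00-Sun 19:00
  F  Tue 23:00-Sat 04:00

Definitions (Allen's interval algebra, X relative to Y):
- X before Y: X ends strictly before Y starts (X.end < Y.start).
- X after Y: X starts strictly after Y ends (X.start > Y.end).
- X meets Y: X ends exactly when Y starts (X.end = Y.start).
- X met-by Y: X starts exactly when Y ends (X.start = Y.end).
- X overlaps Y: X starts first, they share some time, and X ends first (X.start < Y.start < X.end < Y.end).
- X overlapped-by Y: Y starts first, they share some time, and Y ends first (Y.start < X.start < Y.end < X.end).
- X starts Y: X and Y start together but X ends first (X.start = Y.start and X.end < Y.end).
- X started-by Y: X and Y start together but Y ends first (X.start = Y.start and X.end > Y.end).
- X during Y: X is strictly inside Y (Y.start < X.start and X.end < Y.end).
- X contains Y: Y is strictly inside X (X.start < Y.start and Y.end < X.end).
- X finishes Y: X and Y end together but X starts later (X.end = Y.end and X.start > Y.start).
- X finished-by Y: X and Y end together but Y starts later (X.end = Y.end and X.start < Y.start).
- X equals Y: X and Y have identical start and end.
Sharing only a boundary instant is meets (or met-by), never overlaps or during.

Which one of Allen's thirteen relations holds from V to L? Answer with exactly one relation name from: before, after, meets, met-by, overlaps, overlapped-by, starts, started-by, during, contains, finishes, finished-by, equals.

V = [Sat 02:00, Sun 19:00]; L = [Wed 21:00, Fri 13:00].
Compare endpoints: V.start > L.start, V.start > L.end, V.end > L.start, V.end > L.end.
That pattern is 'after'.

after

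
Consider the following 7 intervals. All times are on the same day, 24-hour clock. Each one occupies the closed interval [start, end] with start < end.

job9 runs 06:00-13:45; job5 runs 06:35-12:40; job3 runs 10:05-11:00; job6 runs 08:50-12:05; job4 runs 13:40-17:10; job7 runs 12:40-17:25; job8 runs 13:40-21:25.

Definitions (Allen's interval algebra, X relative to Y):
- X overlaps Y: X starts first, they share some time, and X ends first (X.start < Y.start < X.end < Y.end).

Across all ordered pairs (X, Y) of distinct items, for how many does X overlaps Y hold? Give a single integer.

Checking all 42 ordered pairs for relation 'overlaps'; matching pairs in alphabetical order:
(job7, job8): job7 overlaps job8 ✓
(job9, job4): job9 overlaps job4 ✓
(job9, job7): job9 overlaps job7 ✓
(job9, job8): job9 overlaps job8 ✓
Count: 4.

4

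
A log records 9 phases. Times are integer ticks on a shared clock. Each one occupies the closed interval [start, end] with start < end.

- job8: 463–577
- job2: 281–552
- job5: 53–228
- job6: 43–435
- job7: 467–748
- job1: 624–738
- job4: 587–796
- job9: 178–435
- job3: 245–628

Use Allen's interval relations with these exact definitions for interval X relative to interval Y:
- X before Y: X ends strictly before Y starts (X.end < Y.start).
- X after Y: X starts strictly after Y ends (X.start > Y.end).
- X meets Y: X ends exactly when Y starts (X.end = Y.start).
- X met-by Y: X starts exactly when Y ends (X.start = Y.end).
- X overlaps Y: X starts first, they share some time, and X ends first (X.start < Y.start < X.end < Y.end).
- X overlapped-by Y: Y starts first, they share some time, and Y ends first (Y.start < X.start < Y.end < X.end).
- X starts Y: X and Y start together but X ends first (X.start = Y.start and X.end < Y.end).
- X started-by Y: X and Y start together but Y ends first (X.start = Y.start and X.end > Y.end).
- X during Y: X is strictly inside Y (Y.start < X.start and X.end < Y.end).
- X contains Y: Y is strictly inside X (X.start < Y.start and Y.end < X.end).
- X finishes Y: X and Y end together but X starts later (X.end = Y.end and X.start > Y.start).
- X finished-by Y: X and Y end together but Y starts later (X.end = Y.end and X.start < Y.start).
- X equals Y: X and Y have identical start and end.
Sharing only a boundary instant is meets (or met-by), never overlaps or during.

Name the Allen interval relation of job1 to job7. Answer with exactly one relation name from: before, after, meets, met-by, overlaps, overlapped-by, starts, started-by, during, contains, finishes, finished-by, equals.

during

job1 = [624, 738]; job7 = [467, 748].
Compare endpoints: job1.start > job7.start, job1.start < job7.end, job1.end > job7.start, job1.end < job7.end.
That pattern is 'during'.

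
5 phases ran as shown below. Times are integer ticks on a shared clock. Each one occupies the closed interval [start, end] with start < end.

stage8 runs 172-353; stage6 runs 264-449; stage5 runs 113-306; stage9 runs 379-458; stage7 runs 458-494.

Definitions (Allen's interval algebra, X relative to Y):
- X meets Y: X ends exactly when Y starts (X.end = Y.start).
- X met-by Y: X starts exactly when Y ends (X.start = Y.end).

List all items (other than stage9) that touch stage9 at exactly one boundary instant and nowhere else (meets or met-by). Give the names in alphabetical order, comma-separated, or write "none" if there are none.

Target stage9 = [379, 458].
stage5 [113, 306] → before → no.
stage6 [264, 449] → overlaps → no.
stage7 [458, 494] → met-by → yes.
stage8 [172, 353] → before → no.
Result: stage7.

stage7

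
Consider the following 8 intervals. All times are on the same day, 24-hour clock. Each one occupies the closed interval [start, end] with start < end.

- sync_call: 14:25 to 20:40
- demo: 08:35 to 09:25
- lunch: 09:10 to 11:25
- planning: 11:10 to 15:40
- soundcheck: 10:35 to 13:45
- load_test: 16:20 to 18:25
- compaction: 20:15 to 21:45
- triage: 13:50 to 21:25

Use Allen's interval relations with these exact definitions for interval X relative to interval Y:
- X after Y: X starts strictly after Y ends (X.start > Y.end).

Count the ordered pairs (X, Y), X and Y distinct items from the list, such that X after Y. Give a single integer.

Checking all 56 ordered pairs for relation 'after'; matching pairs in alphabetical order:
(compaction, demo): compaction after demo ✓
(compaction, load_test): compaction after load_test ✓
(compaction, lunch): compaction after lunch ✓
(compaction, planning): compaction after planning ✓
(compaction, soundcheck): compaction after soundcheck ✓
(load_test, demo): load_test after demo ✓
(load_test, lunch): load_test after lunch ✓
(load_test, planning): load_test after planning ✓
(load_test, soundcheck): load_test after soundcheck ✓
(planning, demo): planning after demo ✓
(soundcheck, demo): soundcheck after demo ✓
(sync_call, demo): sync_call after demo ✓
(sync_call, lunch): sync_call after lunch ✓
(sync_call, soundcheck): sync_call after soundcheck ✓
(triage, demo): triage after demo ✓
(triage, lunch): triage after lunch ✓
(triage, soundcheck): triage after soundcheck ✓
Count: 17.

17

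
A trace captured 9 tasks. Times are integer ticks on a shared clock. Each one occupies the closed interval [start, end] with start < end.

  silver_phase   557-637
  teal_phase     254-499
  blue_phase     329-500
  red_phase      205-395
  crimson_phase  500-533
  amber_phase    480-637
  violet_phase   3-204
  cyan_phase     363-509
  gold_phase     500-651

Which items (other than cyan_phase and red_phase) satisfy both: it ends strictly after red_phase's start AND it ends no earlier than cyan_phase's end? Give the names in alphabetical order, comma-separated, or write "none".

Conditions: its end is strictly after red_phase's start (X.end > 205) AND its end is no earlier than cyan_phase's end (X.end >= 509).
amber_phase: end 637 > 205? ✓; end 637 >= 509? ✓ → yes.
blue_phase: end 500 > 205? ✓; end 500 >= 509? ✗ → no.
crimson_phase: end 533 > 205? ✓; end 533 >= 509? ✓ → yes.
gold_phase: end 651 > 205? ✓; end 651 >= 509? ✓ → yes.
silver_phase: end 637 > 205? ✓; end 637 >= 509? ✓ → yes.
teal_phase: end 499 > 205? ✓; end 499 >= 509? ✗ → no.
violet_phase: end 204 > 205? ✗; end 204 >= 509? ✗ → no.
Result: amber_phase, crimson_phase, gold_phase, silver_phase.

amber_phase, crimson_phase, gold_phase, silver_phase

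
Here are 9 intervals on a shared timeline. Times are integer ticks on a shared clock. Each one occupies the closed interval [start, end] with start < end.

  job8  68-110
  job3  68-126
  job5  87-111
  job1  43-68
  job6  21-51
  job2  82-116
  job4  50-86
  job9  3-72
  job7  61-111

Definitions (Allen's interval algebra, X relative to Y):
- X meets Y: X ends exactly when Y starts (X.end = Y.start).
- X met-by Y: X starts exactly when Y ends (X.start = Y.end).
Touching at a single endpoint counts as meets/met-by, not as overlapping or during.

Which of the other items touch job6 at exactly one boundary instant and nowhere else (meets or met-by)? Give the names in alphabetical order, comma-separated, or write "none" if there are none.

none

Target job6 = [21, 51].
job1 [43, 68] → overlapped-by → no.
job2 [82, 116] → after → no.
job3 [68, 126] → after → no.
job4 [50, 86] → overlapped-by → no.
job5 [87, 111] → after → no.
job7 [61, 111] → after → no.
job8 [68, 110] → after → no.
job9 [3, 72] → contains → no.
Result: none.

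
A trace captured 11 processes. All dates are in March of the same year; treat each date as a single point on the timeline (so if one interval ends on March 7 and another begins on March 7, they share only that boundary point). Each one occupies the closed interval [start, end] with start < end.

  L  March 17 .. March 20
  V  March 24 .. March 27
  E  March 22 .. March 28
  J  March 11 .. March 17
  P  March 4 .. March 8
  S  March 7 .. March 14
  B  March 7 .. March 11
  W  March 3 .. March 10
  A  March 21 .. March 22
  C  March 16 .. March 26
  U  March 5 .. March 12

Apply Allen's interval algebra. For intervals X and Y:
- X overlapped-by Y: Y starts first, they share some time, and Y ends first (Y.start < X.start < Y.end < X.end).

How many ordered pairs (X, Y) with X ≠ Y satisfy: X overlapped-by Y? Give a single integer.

12

Checking all 110 ordered pairs for relation 'overlapped-by'; matching pairs in alphabetical order:
(B, P): B overlapped-by P ✓
(B, W): B overlapped-by W ✓
(C, J): C overlapped-by J ✓
(E, C): E overlapped-by C ✓
(J, S): J overlapped-by S ✓
(J, U): J overlapped-by U ✓
(S, P): S overlapped-by P ✓
(S, U): S overlapped-by U ✓
(S, W): S overlapped-by W ✓
(U, P): U overlapped-by P ✓
(U, W): U overlapped-by W ✓
(V, C): V overlapped-by C ✓
Count: 12.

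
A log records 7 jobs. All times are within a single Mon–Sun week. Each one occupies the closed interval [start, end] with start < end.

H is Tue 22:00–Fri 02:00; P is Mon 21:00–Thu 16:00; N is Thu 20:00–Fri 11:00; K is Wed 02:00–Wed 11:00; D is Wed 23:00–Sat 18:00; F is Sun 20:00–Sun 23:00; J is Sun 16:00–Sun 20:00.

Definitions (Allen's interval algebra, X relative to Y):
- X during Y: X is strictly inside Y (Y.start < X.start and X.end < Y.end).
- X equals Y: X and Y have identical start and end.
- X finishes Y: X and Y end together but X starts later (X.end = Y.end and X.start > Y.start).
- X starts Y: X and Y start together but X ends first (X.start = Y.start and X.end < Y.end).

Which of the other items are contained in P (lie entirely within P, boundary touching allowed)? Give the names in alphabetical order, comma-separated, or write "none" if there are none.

K

Target P = [Mon 21:00, Thu 16:00].
D [Wed 23:00, Sat 18:00] → overlapped-by → no.
F [Sun 20:00, Sun 23:00] → after → no.
H [Tue 22:00, Fri 02:00] → overlapped-by → no.
J [Sun 16:00, Sun 20:00] → after → no.
K [Wed 02:00, Wed 11:00] → during → yes.
N [Thu 20:00, Fri 11:00] → after → no.
Result: K.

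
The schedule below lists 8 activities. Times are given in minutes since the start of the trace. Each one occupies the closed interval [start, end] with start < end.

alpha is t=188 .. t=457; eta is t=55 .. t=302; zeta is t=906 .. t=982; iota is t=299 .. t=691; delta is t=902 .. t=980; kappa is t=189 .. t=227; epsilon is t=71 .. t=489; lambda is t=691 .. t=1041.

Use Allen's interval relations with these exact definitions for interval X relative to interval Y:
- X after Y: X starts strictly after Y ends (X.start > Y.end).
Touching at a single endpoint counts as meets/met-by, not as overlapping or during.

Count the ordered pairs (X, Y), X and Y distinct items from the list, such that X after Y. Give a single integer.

15

Checking all 56 ordered pairs for relation 'after'; matching pairs in alphabetical order:
(delta, alpha): delta after alpha ✓
(delta, epsilon): delta after epsilon ✓
(delta, eta): delta after eta ✓
(delta, iota): delta after iota ✓
(delta, kappa): delta after kappa ✓
(iota, kappa): iota after kappa ✓
(lambda, alpha): lambda after alpha ✓
(lambda, epsilon): lambda after epsilon ✓
(lambda, eta): lambda after eta ✓
(lambda, kappa): lambda after kappa ✓
(zeta, alpha): zeta after alpha ✓
(zeta, epsilon): zeta after epsilon ✓
(zeta, eta): zeta after eta ✓
(zeta, iota): zeta after iota ✓
(zeta, kappa): zeta after kappa ✓
Count: 15.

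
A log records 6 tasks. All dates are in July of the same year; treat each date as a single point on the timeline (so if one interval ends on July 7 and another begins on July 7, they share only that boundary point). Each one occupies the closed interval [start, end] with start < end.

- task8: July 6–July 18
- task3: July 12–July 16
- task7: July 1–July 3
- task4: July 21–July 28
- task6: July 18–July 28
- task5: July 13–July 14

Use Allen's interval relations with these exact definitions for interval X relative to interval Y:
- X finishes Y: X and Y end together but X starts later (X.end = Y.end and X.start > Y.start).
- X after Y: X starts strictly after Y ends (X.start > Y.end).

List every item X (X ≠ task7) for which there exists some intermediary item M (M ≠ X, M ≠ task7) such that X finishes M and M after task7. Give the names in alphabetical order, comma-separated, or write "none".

Target task7 = [July 1, July 3].
Intermediaries M with M after task7: task3, task4, task5, task6, task8.
Via task3 — items with X finishes task3: none.
Via task4 — items with X finishes task4: none.
Via task5 — items with X finishes task5: none.
Via task6 — items with X finishes task6: task4.
Via task8 — items with X finishes task8: none.
Union: task4.

task4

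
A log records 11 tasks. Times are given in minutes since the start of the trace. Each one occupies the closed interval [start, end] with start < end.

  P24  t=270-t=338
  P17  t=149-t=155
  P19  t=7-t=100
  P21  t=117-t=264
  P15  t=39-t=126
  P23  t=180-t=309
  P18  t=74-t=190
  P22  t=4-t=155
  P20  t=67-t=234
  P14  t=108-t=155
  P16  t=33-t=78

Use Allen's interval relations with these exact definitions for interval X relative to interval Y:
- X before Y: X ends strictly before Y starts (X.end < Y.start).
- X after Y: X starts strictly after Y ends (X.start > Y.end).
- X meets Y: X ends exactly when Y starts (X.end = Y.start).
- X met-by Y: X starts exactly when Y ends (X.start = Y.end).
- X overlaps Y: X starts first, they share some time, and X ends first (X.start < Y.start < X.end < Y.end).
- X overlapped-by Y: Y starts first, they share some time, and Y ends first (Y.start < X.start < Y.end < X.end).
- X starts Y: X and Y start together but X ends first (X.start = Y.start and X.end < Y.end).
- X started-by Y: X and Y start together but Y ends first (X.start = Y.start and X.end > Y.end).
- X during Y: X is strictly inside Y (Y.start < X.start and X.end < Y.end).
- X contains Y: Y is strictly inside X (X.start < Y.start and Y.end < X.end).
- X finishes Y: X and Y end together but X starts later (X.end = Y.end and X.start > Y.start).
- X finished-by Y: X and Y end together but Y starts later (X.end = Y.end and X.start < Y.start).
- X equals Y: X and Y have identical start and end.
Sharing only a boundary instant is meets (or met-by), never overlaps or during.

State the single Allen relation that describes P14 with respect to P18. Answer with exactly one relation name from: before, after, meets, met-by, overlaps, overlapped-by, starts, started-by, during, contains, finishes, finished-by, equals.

P14 = [t=108, t=155]; P18 = [t=74, t=190].
Compare endpoints: P14.start > P18.start, P14.start < P18.end, P14.end > P18.start, P14.end < P18.end.
That pattern is 'during'.

during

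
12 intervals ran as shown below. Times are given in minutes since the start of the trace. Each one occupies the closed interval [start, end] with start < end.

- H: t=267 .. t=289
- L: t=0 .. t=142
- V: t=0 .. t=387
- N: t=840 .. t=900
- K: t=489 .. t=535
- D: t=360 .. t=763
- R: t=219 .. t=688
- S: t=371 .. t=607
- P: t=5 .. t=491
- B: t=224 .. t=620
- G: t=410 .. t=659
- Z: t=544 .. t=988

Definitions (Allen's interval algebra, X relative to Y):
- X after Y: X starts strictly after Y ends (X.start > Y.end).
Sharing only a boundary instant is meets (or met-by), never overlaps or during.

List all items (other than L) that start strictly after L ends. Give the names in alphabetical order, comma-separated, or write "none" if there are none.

Target L = [t=0, t=142].
B [t=224, t=620] → after → yes.
D [t=360, t=763] → after → yes.
G [t=410, t=659] → after → yes.
H [t=267, t=289] → after → yes.
K [t=489, t=535] → after → yes.
N [t=840, t=900] → after → yes.
P [t=5, t=491] → overlapped-by → no.
R [t=219, t=688] → after → yes.
S [t=371, t=607] → after → yes.
V [t=0, t=387] → started-by → no.
Z [t=544, t=988] → after → yes.
Result: B, D, G, H, K, N, R, S, Z.

B, D, G, H, K, N, R, S, Z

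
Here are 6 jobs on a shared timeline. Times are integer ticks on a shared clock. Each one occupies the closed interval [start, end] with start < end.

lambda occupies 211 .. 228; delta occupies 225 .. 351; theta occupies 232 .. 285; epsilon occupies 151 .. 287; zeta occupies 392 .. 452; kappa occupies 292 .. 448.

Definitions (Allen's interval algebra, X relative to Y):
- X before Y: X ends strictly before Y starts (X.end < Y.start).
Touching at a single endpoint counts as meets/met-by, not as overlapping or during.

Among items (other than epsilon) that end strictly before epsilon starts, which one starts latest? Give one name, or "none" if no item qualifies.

none

Target epsilon = [151, 287].
delta [225, 351] → overlapped-by → excluded.
kappa [292, 448] → after → excluded.
lambda [211, 228] → during → excluded.
theta [232, 285] → during → excluded.
zeta [392, 452] → after → excluded.
No candidates → none.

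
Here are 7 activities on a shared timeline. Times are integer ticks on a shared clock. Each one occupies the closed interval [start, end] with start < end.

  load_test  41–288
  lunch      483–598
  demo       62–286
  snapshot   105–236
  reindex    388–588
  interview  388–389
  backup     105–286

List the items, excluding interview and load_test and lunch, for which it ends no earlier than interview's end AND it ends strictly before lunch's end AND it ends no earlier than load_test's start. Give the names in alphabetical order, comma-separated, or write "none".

Conditions: its end is no earlier than interview's end (X.end >= 389) AND its end is strictly before lunch's end (X.end < 598) AND its end is no earlier than load_test's start (X.end >= 41).
backup: end 286 >= 389? ✗; end 286 < 598? ✓; end 286 >= 41? ✓ → no.
demo: end 286 >= 389? ✗; end 286 < 598? ✓; end 286 >= 41? ✓ → no.
reindex: end 588 >= 389? ✓; end 588 < 598? ✓; end 588 >= 41? ✓ → yes.
snapshot: end 236 >= 389? ✗; end 236 < 598? ✓; end 236 >= 41? ✓ → no.
Result: reindex.

reindex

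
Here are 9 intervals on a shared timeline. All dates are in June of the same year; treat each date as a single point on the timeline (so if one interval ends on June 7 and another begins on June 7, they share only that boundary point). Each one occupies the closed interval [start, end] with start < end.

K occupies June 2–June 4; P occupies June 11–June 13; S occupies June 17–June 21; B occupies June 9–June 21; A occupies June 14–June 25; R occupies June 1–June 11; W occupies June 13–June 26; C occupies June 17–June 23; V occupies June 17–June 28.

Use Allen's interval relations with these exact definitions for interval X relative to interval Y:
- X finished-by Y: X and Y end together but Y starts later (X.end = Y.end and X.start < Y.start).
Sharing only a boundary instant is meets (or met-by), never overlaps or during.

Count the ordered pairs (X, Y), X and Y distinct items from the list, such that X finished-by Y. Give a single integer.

1

Checking all 72 ordered pairs for relation 'finished-by'; matching pairs in alphabetical order:
(B, S): B finished-by S ✓
Count: 1.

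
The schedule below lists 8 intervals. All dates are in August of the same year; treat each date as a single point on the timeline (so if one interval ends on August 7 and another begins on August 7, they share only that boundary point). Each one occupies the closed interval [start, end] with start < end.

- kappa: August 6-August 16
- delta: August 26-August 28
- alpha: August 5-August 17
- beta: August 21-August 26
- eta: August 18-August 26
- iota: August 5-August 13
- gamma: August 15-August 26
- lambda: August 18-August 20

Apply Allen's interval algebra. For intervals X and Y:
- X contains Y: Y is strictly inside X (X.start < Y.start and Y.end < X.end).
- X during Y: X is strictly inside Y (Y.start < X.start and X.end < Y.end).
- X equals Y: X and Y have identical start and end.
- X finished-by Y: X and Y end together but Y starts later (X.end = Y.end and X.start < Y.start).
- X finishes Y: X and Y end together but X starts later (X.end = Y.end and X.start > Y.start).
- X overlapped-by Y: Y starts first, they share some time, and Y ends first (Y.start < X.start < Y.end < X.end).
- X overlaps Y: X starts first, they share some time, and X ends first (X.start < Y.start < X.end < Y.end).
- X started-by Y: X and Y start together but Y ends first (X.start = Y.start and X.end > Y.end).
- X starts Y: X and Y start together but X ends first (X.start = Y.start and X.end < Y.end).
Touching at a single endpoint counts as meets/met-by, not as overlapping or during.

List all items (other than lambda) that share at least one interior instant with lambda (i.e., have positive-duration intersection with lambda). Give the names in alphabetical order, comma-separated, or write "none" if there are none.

Target lambda = [August 18, August 20].
alpha [August 5, August 17] → before → no.
beta [August 21, August 26] → after → no.
delta [August 26, August 28] → after → no.
eta [August 18, August 26] → started-by → yes.
gamma [August 15, August 26] → contains → yes.
iota [August 5, August 13] → before → no.
kappa [August 6, August 16] → before → no.
Result: eta, gamma.

eta, gamma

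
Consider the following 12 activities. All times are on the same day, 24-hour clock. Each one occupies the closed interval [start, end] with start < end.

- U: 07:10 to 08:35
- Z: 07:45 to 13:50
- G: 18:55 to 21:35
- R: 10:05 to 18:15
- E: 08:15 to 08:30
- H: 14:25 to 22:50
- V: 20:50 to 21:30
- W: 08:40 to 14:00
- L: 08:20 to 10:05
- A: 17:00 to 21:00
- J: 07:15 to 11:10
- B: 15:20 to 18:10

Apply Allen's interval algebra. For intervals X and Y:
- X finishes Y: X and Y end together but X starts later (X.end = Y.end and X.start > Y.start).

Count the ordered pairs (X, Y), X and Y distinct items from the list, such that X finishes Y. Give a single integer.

Checking all 132 ordered pairs for relation 'finishes'; matching pairs in alphabetical order:
No pair satisfies it.
Count: 0.

0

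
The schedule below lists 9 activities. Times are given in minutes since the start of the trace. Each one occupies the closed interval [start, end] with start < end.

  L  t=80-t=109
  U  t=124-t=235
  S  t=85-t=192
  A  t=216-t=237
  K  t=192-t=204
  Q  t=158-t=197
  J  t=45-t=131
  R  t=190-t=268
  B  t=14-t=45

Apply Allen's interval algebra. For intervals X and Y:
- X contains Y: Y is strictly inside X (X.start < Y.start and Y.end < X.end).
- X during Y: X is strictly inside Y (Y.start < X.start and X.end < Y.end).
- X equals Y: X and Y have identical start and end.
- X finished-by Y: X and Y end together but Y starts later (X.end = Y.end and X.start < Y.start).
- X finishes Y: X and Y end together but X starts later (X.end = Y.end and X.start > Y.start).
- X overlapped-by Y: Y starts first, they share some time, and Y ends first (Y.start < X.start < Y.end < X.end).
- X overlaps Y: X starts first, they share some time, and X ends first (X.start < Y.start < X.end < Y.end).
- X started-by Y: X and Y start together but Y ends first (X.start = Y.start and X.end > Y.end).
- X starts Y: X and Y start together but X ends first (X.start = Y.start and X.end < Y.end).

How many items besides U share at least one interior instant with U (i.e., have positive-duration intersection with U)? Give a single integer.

Target U = [t=124, t=235].
A [t=216, t=237] → overlapped-by → counts.
B [t=14, t=45] → before → no.
J [t=45, t=131] → overlaps → counts.
K [t=192, t=204] → during → counts.
L [t=80, t=109] → before → no.
Q [t=158, t=197] → during → counts.
R [t=190, t=268] → overlapped-by → counts.
S [t=85, t=192] → overlaps → counts.
Total: 6.

6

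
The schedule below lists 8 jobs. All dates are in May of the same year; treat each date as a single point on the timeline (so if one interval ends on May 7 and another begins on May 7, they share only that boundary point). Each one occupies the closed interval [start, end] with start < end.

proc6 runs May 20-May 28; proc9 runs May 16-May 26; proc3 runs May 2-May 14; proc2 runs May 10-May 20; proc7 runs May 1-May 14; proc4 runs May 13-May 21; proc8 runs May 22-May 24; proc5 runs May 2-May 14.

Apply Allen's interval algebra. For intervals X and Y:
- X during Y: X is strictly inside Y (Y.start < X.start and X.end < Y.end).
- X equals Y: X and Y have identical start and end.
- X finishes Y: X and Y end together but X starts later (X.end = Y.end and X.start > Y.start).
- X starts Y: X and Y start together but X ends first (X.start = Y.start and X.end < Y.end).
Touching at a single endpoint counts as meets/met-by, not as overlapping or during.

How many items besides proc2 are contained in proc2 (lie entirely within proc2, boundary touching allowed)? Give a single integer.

0

Target proc2 = [May 10, May 20].
proc3 [May 2, May 14] → overlaps → no.
proc4 [May 13, May 21] → overlapped-by → no.
proc5 [May 2, May 14] → overlaps → no.
proc6 [May 20, May 28] → met-by → no.
proc7 [May 1, May 14] → overlaps → no.
proc8 [May 22, May 24] → after → no.
proc9 [May 16, May 26] → overlapped-by → no.
Total: 0.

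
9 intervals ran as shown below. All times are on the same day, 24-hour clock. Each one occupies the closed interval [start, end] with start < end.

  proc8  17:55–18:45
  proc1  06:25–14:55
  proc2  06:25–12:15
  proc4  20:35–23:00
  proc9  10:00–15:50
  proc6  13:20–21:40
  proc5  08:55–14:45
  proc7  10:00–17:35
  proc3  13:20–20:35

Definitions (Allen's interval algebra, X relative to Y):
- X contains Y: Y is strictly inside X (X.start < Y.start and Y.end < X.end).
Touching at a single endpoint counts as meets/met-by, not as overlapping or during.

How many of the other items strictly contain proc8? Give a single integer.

2

Target proc8 = [17:55, 18:45].
proc1 [06:25, 14:55] → before → no.
proc2 [06:25, 12:15] → before → no.
proc3 [13:20, 20:35] → contains → counts.
proc4 [20:35, 23:00] → after → no.
proc5 [08:55, 14:45] → before → no.
proc6 [13:20, 21:40] → contains → counts.
proc7 [10:00, 17:35] → before → no.
proc9 [10:00, 15:50] → before → no.
Total: 2.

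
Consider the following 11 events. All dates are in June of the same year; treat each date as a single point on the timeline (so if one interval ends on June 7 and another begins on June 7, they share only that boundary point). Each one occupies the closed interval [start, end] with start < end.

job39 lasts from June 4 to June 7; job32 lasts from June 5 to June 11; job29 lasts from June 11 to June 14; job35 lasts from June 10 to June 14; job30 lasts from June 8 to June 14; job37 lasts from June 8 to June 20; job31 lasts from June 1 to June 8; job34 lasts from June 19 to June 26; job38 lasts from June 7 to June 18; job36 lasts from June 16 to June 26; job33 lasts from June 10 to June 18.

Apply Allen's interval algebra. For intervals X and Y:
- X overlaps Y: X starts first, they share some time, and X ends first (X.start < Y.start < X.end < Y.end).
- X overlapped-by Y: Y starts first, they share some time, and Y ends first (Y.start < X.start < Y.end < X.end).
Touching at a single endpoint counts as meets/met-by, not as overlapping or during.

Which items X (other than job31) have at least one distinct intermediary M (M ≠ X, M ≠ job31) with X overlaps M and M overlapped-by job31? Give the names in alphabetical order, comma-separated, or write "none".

job32, job39

Target job31 = [June 1, June 8].
Intermediaries M with M overlapped-by job31: job32, job38.
Via job32 — items with X overlaps job32: job39.
Via job38 — items with X overlaps job38: job32.
Union: job32, job39.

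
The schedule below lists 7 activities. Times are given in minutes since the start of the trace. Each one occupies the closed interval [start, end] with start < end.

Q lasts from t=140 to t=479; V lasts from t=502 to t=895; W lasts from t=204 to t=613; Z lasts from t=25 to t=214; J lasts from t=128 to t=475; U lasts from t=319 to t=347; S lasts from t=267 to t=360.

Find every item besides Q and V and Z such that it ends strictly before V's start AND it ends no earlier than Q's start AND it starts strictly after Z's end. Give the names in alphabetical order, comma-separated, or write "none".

S, U

Conditions: its end is strictly before V's start (X.end < t=502) AND its end is no earlier than Q's start (X.end >= t=140) AND its start is strictly after Z's end (X.start > t=214).
J: end t=475 < t=502? ✓; end t=475 >= t=140? ✓; start t=128 > t=214? ✗ → no.
S: end t=360 < t=502? ✓; end t=360 >= t=140? ✓; start t=267 > t=214? ✓ → yes.
U: end t=347 < t=502? ✓; end t=347 >= t=140? ✓; start t=319 > t=214? ✓ → yes.
W: end t=613 < t=502? ✗; end t=613 >= t=140? ✓; start t=204 > t=214? ✗ → no.
Result: S, U.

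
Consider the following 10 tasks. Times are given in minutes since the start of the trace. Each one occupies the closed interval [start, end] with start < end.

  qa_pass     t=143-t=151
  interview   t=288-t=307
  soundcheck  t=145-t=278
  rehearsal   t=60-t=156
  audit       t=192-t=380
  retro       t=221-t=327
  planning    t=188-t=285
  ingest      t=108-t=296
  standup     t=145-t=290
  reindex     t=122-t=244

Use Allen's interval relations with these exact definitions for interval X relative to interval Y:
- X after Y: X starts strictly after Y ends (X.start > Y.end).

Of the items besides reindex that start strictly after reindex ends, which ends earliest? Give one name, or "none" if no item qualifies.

Target reindex = [t=122, t=244].
audit [t=192, t=380] → overlapped-by → excluded.
ingest [t=108, t=296] → contains → excluded.
interview [t=288, t=307] → after → candidate.
planning [t=188, t=285] → overlapped-by → excluded.
qa_pass [t=143, t=151] → during → excluded.
rehearsal [t=60, t=156] → overlaps → excluded.
retro [t=221, t=327] → overlapped-by → excluded.
soundcheck [t=145, t=278] → overlapped-by → excluded.
standup [t=145, t=290] → overlapped-by → excluded.
Among candidates, earliest end is t=307 → interview.

interview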